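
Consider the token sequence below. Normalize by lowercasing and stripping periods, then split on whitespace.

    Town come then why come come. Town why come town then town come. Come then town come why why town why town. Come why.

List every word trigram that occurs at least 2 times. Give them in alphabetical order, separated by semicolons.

then town come; town come why

Trigram counts meeting the condition (at least 2 times):
  then town come: 2
  town come why: 2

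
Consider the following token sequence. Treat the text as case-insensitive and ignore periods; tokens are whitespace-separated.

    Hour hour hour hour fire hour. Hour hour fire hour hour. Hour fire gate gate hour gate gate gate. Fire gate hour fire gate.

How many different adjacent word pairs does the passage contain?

24 tokens → 23 bigram windows in total.
Repeated bigrams (each contributes count−1 duplicates):
  hour hour: 7
  hour fire: 4
  fire gate: 3
  gate gate: 3
  fire hour: 2
  gate hour: 2
15 duplicate windows → 23 − 15 = 8 distinct.

8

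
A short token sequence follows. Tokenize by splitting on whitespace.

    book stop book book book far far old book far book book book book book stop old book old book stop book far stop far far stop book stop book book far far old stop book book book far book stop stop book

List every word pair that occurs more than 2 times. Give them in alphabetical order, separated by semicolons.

Bigram counts meeting the condition (more than 2 times):
  book book: 9
  book far: 5
  book stop: 5
  far far: 3
  old book: 3
  stop book: 6

book book; book far; book stop; far far; old book; stop book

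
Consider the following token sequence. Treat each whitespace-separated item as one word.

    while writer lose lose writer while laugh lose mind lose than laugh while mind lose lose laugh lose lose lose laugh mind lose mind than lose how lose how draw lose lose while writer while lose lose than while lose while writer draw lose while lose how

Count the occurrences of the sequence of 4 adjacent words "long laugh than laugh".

Scanning the 44 overlapping 4-gram windows for "long laugh than laugh":
  (none found)

0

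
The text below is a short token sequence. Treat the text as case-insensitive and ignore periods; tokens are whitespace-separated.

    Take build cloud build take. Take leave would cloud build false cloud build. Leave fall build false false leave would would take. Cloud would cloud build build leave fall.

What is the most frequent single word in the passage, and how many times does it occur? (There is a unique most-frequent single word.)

Unigram frequencies (highest first):
  build: 7
  cloud: 5
  take: 4
  leave: 4
  would: 4
  false: 3
  … (1 more, each ≤ 2)

"build", 7 times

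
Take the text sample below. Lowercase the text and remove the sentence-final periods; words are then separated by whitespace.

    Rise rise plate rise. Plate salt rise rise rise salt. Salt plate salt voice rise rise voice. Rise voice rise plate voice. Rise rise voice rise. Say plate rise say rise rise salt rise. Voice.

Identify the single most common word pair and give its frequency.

Bigram frequencies (highest first):
  rise rise: 6
  voice rise: 5
  rise voice: 4
  rise plate: 3
  plate rise: 2
  plate salt: 2
  … (9 more, each ≤ 2)

"rise rise", 6 times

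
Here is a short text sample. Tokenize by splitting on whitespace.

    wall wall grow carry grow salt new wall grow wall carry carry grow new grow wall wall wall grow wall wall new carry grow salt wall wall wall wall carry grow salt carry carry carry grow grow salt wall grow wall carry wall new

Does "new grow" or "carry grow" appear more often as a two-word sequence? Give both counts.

"carry grow" (5 vs 1)

"new grow": 1 occurrence
"carry grow": 5 occurrences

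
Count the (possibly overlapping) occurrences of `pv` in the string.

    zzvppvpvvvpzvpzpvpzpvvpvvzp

5

Sliding a length-2 window over the 27 characters (26 positions):
  position 5–6: pv
  position 7–8: pv
  position 16–17: pv
  position 20–21: pv
  position 23–24: pv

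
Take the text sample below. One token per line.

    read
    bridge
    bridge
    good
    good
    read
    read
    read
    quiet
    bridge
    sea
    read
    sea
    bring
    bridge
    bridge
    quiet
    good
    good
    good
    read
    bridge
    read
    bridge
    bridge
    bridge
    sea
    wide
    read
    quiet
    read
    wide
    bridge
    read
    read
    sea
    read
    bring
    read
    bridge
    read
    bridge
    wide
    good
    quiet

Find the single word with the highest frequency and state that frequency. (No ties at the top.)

"read", 14 times

Unigram frequencies (highest first):
  read: 14
  bridge: 12
  good: 6
  quiet: 4
  sea: 4
  wide: 3
  … (1 more, each ≤ 2)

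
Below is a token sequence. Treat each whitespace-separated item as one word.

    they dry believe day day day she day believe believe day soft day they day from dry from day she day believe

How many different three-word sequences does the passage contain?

22 tokens → 20 trigram windows in total.
Repeated trigrams (each contributes count−1 duplicates):
  day she day: 2
  she day believe: 2
2 duplicate windows → 20 − 2 = 18 distinct.

18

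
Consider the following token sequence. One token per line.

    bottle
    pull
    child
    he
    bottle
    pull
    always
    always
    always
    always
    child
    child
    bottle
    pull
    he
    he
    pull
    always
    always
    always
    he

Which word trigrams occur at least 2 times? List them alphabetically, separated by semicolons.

always always always; pull always always

Trigram counts meeting the condition (at least 2 times):
  always always always: 3
  pull always always: 2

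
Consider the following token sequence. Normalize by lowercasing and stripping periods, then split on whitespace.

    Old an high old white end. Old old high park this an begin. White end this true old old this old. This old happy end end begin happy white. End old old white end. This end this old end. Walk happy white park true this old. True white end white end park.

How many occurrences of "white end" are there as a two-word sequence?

6

Scanning the 51 overlapping bigram windows for "white end":
  position 5–6: white end
  position 14–15: white end
  position 29–30: white end
  position 33–34: white end
  position 48–49: white end
  position 50–51: white end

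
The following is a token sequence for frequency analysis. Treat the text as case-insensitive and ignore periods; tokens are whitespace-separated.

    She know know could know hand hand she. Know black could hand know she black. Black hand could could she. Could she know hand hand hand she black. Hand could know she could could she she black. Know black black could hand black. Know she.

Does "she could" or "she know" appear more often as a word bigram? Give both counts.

"she could": 2 occurrences
"she know": 3 occurrences

"she know" (3 vs 2)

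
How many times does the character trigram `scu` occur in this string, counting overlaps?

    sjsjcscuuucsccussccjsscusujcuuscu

Sliding a length-3 window over the 33 characters (31 positions):
  position 6–8: scu
  position 22–24: scu
  position 31–33: scu

3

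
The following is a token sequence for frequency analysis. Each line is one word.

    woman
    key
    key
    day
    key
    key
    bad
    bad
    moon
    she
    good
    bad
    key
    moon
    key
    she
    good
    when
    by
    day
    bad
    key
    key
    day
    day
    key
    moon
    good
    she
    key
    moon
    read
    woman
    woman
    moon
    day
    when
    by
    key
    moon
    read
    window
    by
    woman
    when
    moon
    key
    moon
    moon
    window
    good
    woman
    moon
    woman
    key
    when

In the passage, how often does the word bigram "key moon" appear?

5

Scanning the 55 overlapping bigram windows for "key moon":
  position 13–14: key moon
  position 26–27: key moon
  position 30–31: key moon
  position 39–40: key moon
  position 47–48: key moon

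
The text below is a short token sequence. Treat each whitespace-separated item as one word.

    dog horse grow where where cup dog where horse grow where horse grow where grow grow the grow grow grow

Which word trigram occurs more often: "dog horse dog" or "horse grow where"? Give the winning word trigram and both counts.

"horse grow where" (3 vs 0)

"dog horse dog": 0 occurrences
"horse grow where": 3 occurrences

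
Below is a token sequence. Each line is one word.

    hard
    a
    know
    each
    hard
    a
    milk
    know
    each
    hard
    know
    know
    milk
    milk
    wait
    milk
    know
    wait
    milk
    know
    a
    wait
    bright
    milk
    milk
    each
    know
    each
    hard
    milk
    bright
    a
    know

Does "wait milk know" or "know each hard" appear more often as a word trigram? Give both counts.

"know each hard" (3 vs 2)

"wait milk know": 2 occurrences
"know each hard": 3 occurrences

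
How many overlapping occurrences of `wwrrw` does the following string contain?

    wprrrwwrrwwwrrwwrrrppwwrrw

Sliding a length-5 window over the 26 characters (22 positions):
  position 6–10: wwrrw
  position 11–15: wwrrw
  position 22–26: wwrrw

3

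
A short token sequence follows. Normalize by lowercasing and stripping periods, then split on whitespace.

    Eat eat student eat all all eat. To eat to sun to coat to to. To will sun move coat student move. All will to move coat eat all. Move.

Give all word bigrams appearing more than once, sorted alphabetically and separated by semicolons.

eat all; eat to; move coat; to to

Bigram counts meeting the condition (more than once):
  eat all: 2
  eat to: 2
  move coat: 2
  to to: 2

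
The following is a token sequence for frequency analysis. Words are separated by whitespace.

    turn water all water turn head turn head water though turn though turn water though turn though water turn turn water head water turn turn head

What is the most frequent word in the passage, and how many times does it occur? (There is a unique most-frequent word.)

"turn", 10 times

Unigram frequencies (highest first):
  turn: 10
  water: 7
  head: 4
  though: 4
  all: 1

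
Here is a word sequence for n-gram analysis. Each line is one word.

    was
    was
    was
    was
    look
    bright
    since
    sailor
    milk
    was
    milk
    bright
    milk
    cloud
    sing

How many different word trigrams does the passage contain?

15 tokens → 13 trigram windows in total.
Repeated trigrams (each contributes count−1 duplicates):
  was was was: 2
1 duplicate windows → 13 − 1 = 12 distinct.

12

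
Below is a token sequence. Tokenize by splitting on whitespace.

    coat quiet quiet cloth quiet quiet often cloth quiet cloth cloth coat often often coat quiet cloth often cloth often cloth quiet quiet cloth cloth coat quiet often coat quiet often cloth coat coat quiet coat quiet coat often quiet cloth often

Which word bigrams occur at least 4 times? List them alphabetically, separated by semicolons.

Bigram counts meeting the condition (at least 4 times):
  coat quiet: 6
  often cloth: 4
  quiet cloth: 5

coat quiet; often cloth; quiet cloth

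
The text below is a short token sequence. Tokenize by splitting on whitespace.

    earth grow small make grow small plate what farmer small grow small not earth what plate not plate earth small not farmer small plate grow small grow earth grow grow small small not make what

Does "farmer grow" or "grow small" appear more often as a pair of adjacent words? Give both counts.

"grow small" (5 vs 0)

"farmer grow": 0 occurrences
"grow small": 5 occurrences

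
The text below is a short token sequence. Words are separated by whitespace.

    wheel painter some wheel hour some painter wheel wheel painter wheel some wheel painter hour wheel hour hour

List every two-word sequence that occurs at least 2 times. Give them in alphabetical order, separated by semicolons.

painter wheel; some wheel; wheel hour; wheel painter

Bigram counts meeting the condition (at least 2 times):
  painter wheel: 2
  some wheel: 2
  wheel hour: 2
  wheel painter: 3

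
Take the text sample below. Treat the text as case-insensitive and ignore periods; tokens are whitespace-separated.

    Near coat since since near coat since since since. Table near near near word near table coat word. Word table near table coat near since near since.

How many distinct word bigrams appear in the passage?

16

27 tokens → 26 bigram windows in total.
Repeated bigrams (each contributes count−1 duplicates):
  since since: 3
  coat since: 2
  near coat: 2
  near near: 2
  near since: 2
  near table: 2
  since near: 2
  table coat: 2
  … (1 more repeated)
10 duplicate windows → 26 − 10 = 16 distinct.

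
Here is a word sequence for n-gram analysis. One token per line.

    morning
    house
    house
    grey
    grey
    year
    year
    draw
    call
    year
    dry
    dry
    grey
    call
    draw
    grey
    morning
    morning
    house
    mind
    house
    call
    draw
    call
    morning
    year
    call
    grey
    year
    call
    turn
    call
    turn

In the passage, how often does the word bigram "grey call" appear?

Scanning the 32 overlapping bigram windows for "grey call":
  position 13–14: grey call

1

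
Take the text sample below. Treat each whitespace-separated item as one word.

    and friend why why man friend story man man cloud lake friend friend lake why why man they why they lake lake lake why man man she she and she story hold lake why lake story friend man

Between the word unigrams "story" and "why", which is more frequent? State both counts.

"why" (7 vs 3)

"story": 3 occurrences
"why": 7 occurrences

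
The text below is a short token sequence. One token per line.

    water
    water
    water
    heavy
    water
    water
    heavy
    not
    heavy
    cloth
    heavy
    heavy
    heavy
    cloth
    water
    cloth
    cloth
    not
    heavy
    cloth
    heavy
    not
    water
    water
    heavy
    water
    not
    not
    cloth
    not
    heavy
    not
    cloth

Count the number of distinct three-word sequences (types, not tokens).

25

33 tokens → 31 trigram windows in total.
Repeated trigrams (each contributes count−1 duplicates):
  water water heavy: 3
  cloth not heavy: 2
  heavy cloth heavy: 2
  not heavy cloth: 2
  water heavy water: 2
6 duplicate windows → 31 − 6 = 25 distinct.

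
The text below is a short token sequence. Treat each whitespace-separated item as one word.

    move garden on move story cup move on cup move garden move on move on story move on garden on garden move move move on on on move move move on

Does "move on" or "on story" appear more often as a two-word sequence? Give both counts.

"move on": 6 occurrences
"on story": 1 occurrence

"move on" (6 vs 1)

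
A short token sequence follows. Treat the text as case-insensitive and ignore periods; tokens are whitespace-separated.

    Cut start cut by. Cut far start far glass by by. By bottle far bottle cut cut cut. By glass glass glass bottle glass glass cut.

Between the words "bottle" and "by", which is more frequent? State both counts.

"bottle": 3 occurrences
"by": 5 occurrences

"by" (5 vs 3)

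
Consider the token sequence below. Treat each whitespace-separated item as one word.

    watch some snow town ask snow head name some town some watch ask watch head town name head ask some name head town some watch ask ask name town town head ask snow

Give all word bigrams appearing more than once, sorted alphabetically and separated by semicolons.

ask snow; head ask; head town; name head; some watch; town some; watch ask

Bigram counts meeting the condition (more than once):
  ask snow: 2
  head ask: 2
  head town: 2
  name head: 2
  some watch: 2
  town some: 2
  watch ask: 2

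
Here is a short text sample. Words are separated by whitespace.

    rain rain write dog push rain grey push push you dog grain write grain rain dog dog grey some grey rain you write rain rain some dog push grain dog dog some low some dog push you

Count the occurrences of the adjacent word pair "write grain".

1

Scanning the 36 overlapping bigram windows for "write grain":
  position 13–14: write grain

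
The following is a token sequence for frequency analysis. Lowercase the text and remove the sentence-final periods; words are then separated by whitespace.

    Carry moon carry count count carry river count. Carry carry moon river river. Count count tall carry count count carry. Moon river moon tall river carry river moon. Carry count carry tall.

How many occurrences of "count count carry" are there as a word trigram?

Scanning the 30 overlapping trigram windows for "count count carry":
  position 4–6: count count carry
  position 18–20: count count carry

2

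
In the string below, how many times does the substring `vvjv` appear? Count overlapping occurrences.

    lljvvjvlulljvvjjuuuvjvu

Sliding a length-4 window over the 23 characters (20 positions):
  position 4–7: vvjv

1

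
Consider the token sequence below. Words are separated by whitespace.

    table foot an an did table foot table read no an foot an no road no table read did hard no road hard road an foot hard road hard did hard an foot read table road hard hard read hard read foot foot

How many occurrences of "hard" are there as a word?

8

Scanning the 43 tokens for "hard":
  position 20: hard
  position 23: hard
  position 27: hard
  position 29: hard
  position 31: hard
  position 37: hard
  position 38: hard
  position 40: hard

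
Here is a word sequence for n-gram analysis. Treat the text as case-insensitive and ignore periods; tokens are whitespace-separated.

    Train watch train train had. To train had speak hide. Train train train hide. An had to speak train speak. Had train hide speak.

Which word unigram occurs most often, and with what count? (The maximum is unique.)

"train", 9 times

Unigram frequencies (highest first):
  train: 9
  had: 4
  speak: 4
  hide: 3
  to: 2
  watch: 1
  … (1 more, each ≤ 1)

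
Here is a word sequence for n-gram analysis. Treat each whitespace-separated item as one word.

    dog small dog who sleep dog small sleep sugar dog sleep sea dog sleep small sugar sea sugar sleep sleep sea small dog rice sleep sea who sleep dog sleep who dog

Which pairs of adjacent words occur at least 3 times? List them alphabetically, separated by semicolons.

Bigram counts meeting the condition (at least 3 times):
  dog sleep: 3
  sleep sea: 3

dog sleep; sleep sea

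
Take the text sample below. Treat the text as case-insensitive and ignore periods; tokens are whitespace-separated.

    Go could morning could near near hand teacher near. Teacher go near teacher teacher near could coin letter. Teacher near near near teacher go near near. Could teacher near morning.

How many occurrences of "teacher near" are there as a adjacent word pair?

Scanning the 29 overlapping bigram windows for "teacher near":
  position 8–9: teacher near
  position 14–15: teacher near
  position 19–20: teacher near
  position 28–29: teacher near

4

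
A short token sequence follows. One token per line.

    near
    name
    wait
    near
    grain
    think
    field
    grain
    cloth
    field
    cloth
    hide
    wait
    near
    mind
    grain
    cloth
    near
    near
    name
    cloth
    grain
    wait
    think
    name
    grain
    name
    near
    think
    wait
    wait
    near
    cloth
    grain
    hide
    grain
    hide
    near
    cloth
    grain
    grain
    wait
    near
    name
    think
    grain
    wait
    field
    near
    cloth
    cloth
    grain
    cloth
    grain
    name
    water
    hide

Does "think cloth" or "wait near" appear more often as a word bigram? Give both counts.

"wait near" (4 vs 0)

"think cloth": 0 occurrences
"wait near": 4 occurrences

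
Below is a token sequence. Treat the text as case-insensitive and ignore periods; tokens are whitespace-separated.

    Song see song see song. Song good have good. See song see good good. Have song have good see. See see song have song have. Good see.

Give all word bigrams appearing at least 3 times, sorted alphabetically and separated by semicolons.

good see; have good; see song; song have; song see

Bigram counts meeting the condition (at least 3 times):
  good see: 3
  have good: 3
  see song: 4
  song have: 3
  song see: 3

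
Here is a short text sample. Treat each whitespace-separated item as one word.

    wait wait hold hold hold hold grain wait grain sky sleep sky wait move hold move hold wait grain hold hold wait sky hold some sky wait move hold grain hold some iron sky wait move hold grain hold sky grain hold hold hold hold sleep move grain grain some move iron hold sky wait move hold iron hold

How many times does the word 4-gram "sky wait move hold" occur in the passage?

4

Scanning the 56 overlapping 4-gram windows for "sky wait move hold":
  position 12–15: sky wait move hold
  position 26–29: sky wait move hold
  position 34–37: sky wait move hold
  position 54–57: sky wait move hold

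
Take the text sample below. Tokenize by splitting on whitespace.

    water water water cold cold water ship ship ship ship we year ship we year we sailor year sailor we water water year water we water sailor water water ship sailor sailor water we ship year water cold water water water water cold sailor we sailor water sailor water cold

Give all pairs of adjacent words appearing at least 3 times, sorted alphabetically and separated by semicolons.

Bigram counts meeting the condition (at least 3 times):
  sailor water: 4
  ship ship: 3
  water cold: 4
  water water: 7

sailor water; ship ship; water cold; water water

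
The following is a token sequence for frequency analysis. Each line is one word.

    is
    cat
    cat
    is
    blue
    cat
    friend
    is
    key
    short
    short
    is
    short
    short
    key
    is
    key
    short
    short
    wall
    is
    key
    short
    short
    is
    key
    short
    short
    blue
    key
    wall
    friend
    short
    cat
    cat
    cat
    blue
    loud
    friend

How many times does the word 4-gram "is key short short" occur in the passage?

Scanning the 36 overlapping 4-gram windows for "is key short short":
  position 8–11: is key short short
  position 16–19: is key short short
  position 21–24: is key short short
  position 25–28: is key short short

4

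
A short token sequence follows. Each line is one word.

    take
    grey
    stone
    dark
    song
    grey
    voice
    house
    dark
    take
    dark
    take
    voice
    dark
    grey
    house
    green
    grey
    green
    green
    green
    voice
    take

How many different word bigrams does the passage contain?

20

23 tokens → 22 bigram windows in total.
Repeated bigrams (each contributes count−1 duplicates):
  dark take: 2
  green green: 2
2 duplicate windows → 22 − 2 = 20 distinct.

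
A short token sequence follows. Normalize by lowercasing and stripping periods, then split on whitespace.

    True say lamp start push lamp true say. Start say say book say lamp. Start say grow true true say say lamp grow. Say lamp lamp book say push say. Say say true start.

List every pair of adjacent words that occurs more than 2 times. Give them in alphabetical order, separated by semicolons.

say lamp; say say; true say

Bigram counts meeting the condition (more than 2 times):
  say lamp: 4
  say say: 4
  true say: 3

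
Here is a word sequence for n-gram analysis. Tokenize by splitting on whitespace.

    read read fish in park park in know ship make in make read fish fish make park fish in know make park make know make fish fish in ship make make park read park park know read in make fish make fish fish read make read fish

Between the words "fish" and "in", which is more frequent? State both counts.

"fish": 10 occurrences
"in": 6 occurrences

"fish" (10 vs 6)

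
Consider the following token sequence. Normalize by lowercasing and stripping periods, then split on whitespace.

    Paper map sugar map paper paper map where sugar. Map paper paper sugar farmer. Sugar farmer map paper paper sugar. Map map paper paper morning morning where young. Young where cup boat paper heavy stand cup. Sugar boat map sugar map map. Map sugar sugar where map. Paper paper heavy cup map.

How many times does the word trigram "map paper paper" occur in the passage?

5

Scanning the 50 overlapping trigram windows for "map paper paper":
  position 4–6: map paper paper
  position 10–12: map paper paper
  position 17–19: map paper paper
  position 22–24: map paper paper
  position 47–49: map paper paper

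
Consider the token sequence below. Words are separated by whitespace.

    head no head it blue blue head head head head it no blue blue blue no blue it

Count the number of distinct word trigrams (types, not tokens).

18 tokens → 16 trigram windows in total.
Repeated trigrams (each contributes count−1 duplicates):
  head head head: 2
1 duplicate windows → 16 − 1 = 15 distinct.

15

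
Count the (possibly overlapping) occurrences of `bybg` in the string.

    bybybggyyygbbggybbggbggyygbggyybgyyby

1

Sliding a length-4 window over the 37 characters (34 positions):
  position 3–6: bybg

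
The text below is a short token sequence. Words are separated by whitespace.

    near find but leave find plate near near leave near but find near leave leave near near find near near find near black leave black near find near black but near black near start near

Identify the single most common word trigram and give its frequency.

"near find near", 3 times

Trigram frequencies (highest first):
  near find near: 3
  near near find: 2
  find near black: 2
  near find but: 1
  find but leave: 1
  but leave find: 1
  … (23 more, each ≤ 1)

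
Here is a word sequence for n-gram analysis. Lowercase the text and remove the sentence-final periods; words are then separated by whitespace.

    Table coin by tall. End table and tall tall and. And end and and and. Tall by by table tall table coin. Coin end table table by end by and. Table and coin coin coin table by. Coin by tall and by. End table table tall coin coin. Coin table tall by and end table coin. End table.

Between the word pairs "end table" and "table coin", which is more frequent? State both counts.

"end table" (5 vs 3)

"end table": 5 occurrences
"table coin": 3 occurrences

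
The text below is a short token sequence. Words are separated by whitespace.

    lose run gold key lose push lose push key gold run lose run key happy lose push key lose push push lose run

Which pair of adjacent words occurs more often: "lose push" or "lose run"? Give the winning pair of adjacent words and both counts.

"lose push": 4 occurrences
"lose run": 3 occurrences

"lose push" (4 vs 3)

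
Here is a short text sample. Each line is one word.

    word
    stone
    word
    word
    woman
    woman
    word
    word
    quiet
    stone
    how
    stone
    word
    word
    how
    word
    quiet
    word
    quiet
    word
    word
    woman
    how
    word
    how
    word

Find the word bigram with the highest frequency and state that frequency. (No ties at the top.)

Bigram frequencies (highest first):
  word word: 4
  word quiet: 3
  how word: 3
  stone word: 2
  word woman: 2
  word how: 2
  … (8 more, each ≤ 2)

"word word", 4 times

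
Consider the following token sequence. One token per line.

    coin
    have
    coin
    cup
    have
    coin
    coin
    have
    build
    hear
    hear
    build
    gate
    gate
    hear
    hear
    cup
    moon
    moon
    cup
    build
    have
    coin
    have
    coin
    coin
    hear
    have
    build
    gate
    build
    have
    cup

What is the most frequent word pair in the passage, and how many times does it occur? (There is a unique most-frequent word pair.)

"have coin", 4 times

Bigram frequencies (highest first):
  have coin: 4
  coin have: 3
  coin coin: 2
  have build: 2
  hear hear: 2
  build gate: 2
  … (16 more, each ≤ 2)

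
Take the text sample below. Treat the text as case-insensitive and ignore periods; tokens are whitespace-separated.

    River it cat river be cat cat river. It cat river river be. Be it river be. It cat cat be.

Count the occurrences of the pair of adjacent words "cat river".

Scanning the 20 overlapping bigram windows for "cat river":
  position 3–4: cat river
  position 7–8: cat river
  position 10–11: cat river

3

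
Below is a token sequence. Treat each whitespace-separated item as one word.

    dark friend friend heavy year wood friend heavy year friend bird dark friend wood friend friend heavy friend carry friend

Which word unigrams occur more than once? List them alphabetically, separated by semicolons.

dark; friend; heavy; wood; year

Unigram counts meeting the condition (more than once):
  dark: 2
  friend: 9
  heavy: 3
  wood: 2
  year: 2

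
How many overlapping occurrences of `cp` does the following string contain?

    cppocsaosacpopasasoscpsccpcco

4

Sliding a length-2 window over the 29 characters (28 positions):
  position 1–2: cp
  position 11–12: cp
  position 21–22: cp
  position 25–26: cp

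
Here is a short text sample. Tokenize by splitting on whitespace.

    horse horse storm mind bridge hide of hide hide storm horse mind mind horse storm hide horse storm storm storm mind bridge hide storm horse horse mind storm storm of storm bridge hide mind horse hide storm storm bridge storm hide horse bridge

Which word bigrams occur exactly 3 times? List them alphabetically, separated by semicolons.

bridge hide; hide storm; horse storm

Bigram counts meeting the condition (exactly 3 times):
  bridge hide: 3
  hide storm: 3
  horse storm: 3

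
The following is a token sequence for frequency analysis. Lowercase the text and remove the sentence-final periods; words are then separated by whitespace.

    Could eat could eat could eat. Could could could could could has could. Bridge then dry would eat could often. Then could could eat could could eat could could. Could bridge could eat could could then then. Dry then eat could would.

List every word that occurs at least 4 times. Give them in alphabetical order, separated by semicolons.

Unigram counts meeting the condition (at least 4 times):
  could: 21
  eat: 8
  then: 5

could; eat; then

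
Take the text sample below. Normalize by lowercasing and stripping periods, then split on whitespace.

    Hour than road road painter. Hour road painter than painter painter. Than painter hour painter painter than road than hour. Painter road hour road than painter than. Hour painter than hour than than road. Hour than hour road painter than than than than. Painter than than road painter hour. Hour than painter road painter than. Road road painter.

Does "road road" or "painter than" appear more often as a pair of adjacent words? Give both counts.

"painter than" (8 vs 2)

"road road": 2 occurrences
"painter than": 8 occurrences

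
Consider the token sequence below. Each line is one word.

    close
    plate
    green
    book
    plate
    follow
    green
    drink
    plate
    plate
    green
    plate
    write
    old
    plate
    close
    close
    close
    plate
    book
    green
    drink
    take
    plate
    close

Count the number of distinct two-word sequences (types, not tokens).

19

25 tokens → 24 bigram windows in total.
Repeated bigrams (each contributes count−1 duplicates):
  close close: 2
  close plate: 2
  green drink: 2
  plate close: 2
  plate green: 2
5 duplicate windows → 24 − 5 = 19 distinct.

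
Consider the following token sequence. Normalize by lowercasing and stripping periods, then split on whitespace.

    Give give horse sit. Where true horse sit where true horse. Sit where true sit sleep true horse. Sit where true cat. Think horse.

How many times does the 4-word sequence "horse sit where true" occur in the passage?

Scanning the 21 overlapping 4-gram windows for "horse sit where true":
  position 3–6: horse sit where true
  position 7–10: horse sit where true
  position 11–14: horse sit where true
  position 18–21: horse sit where true

4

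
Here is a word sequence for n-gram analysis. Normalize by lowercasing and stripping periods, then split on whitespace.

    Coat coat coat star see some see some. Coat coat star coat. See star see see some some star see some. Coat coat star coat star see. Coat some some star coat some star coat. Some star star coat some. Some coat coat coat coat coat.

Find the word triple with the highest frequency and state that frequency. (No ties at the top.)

"coat coat coat", 4 times

Trigram frequencies (highest first):
  coat coat coat: 4
  coat coat star: 3
  some coat coat: 3
  star coat some: 3
  coat star see: 2
  star see some: 2
  … (21 more, each ≤ 2)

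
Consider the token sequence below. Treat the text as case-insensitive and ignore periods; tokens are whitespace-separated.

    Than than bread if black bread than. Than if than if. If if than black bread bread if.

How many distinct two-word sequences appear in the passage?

18 tokens → 17 bigram windows in total.
Repeated bigrams (each contributes count−1 duplicates):
  black bread: 2
  bread if: 2
  if if: 2
  if than: 2
  than if: 2
  than than: 2
6 duplicate windows → 17 − 6 = 11 distinct.

11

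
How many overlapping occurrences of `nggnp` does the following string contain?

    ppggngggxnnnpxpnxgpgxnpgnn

0

Sliding a length-5 window over the 26 characters (22 positions):
  (no match at any position)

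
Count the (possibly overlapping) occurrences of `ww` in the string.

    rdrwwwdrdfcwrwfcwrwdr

2

Sliding a length-2 window over the 21 characters (20 positions):
  position 4–5: ww
  position 5–6: ww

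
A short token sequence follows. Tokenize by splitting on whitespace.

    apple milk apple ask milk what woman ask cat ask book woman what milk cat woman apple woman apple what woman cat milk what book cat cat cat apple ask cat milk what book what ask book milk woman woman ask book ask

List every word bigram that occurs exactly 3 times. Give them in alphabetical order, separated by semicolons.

Bigram counts meeting the condition (exactly 3 times):
  ask book: 3
  milk what: 3

ask book; milk what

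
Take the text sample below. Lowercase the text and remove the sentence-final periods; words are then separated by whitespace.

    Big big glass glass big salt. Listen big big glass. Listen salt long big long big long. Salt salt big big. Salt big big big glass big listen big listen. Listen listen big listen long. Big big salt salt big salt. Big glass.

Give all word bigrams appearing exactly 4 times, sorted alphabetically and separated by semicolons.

Bigram counts meeting the condition (exactly 4 times):
  big glass: 4
  big salt: 4
  salt big: 4

big glass; big salt; salt big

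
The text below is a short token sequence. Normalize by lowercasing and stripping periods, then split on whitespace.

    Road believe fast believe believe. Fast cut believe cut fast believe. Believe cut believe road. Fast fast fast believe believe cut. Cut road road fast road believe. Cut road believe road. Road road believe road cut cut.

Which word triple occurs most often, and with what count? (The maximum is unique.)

Trigram frequencies (highest first):
  fast believe believe: 3
  believe believe cut: 2
  road believe road: 2
  road believe fast: 1
  believe fast believe: 1
  believe believe fast: 1
  … (25 more, each ≤ 1)

"fast believe believe", 3 times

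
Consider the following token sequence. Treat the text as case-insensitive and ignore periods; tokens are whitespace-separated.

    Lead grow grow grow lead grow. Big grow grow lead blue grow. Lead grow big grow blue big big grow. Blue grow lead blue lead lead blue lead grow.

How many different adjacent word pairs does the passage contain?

29 tokens → 28 bigram windows in total.
Repeated bigrams (each contributes count−1 duplicates):
  grow lead: 4
  lead grow: 4
  big grow: 3
  grow grow: 3
  lead blue: 3
  blue grow: 2
  blue lead: 2
  grow big: 2
  … (1 more repeated)
16 duplicate windows → 28 − 16 = 12 distinct.

12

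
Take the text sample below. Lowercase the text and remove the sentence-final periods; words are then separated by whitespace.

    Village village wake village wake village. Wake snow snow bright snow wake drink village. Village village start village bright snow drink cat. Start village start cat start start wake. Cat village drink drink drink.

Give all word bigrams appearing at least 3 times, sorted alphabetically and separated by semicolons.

village village; village wake

Bigram counts meeting the condition (at least 3 times):
  village village: 3
  village wake: 3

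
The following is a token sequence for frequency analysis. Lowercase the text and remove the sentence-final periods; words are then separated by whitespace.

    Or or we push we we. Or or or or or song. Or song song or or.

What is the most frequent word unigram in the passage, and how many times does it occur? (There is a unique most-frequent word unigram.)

Unigram frequencies (highest first):
  or: 10
  we: 3
  song: 3
  push: 1

"or", 10 times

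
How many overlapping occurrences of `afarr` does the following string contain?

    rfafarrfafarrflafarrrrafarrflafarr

Sliding a length-5 window over the 34 characters (30 positions):
  position 3–7: afarr
  position 9–13: afarr
  position 16–20: afarr
  position 23–27: afarr
  position 30–34: afarr

5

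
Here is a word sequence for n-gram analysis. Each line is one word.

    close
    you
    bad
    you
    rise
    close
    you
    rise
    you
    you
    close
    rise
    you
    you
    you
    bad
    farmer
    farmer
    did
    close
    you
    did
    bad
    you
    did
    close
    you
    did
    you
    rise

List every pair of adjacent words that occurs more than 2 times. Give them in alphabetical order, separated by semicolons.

close you; you did; you rise; you you

Bigram counts meeting the condition (more than 2 times):
  close you: 4
  you did: 3
  you rise: 3
  you you: 3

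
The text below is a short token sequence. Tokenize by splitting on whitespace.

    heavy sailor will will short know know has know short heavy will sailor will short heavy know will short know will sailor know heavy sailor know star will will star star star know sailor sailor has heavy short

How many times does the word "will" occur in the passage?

Scanning the 38 tokens for "will":
  position 3: will
  position 4: will
  position 12: will
  position 14: will
  position 18: will
  position 21: will
  position 28: will
  position 29: will

8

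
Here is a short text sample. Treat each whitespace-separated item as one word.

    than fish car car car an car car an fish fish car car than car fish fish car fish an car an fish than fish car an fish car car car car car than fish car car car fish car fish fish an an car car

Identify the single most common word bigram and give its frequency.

"car car", 11 times

Bigram frequencies (highest first):
  car car: 11
  fish car: 7
  car an: 4
  car fish: 4
  than fish: 3
  an car: 3
  … (7 more, each ≤ 3)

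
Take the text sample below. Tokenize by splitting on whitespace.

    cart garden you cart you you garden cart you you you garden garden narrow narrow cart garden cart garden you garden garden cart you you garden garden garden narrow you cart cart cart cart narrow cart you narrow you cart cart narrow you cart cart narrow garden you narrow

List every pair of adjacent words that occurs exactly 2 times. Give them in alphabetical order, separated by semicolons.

Bigram counts meeting the condition (exactly 2 times):
  garden narrow: 2
  narrow cart: 2
  you narrow: 2

garden narrow; narrow cart; you narrow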